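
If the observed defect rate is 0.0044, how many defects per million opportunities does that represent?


DPMO = defect_rate * 1000000 = 0.0044 * 1000000

4400


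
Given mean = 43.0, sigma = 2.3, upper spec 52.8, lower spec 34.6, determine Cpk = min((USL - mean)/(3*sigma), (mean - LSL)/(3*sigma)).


Cpu = (52.8 - 43.0) / (3 * 2.3) = 1.42
Cpl = (43.0 - 34.6) / (3 * 2.3) = 1.22
Cpk = min(1.42, 1.22) = 1.22

1.22


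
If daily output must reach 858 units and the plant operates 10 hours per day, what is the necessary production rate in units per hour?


Formula: Production Rate = Daily Demand / Available Hours
Rate = 858 units/day / 10 hours/day
Rate = 85.8 units/hour

85.8 units/hour


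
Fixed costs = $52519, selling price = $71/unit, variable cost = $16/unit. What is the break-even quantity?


Formula: BEQ = Fixed Costs / (Price - Variable Cost)
Contribution margin = $71 - $16 = $55/unit
BEQ = ceil($52519 / $55/unit) = ceil(954.89) = 955 units

955 units


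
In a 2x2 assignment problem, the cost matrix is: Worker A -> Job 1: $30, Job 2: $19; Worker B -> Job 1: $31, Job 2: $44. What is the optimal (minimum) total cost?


Option 1: A->1 + B->2 = $30 + $44 = $74
Option 2: A->2 + B->1 = $19 + $31 = $50
Min cost = min($74, $50) = $50

$50


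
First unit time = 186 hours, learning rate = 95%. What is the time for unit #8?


Formula: T_n = T_1 * (learning_rate)^(log2(n)) where learning_rate = rate/100
Doublings = log2(8) = 3
T_n = 186 * 0.95^3
T_n = 186 * 0.8574 = 159.5 hours

159.5 hours


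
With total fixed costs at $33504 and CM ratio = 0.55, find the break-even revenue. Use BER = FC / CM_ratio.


Formula: BER = Fixed Costs / Contribution Margin Ratio
BER = $33504 / 0.55
BER = $60916.36 (to the nearest cent)

$60916.36


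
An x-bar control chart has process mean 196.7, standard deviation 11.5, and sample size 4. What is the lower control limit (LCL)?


LCL = 196.7 - 3 * 11.5 / sqrt(4)

179.45


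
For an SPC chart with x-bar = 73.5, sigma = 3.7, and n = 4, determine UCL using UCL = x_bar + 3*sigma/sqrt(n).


UCL = 73.5 + 3 * 3.7 / sqrt(4)

79.05


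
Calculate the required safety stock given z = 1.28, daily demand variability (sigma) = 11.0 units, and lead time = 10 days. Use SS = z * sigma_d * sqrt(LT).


Formula: SS = z * sigma_d * sqrt(LT)
sqrt(LT) = sqrt(10) = 3.1623
SS = 1.28 * 11.0 * 3.1623
SS = 44.5 units

44.5 units


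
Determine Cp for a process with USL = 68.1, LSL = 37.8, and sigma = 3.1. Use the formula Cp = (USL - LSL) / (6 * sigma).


Cp = (68.1 - 37.8) / (6 * 3.1)

1.63


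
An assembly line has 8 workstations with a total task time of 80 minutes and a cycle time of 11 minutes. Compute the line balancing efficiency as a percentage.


Formula: Efficiency = Sum of Task Times / (N_stations * CT) * 100
Total station capacity = 8 stations * 11 min = 88 min
Efficiency = 80 / 88 * 100 = 90.9%

90.9%


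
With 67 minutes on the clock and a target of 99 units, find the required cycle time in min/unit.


Formula: CT = Available Time / Number of Units
CT = 67 min / 99 units
CT = 0.68 min/unit

0.68 min/unit


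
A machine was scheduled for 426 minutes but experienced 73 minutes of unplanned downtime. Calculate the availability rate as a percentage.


Formula: Availability = (Planned Time - Downtime) / Planned Time * 100
Uptime = 426 - 73 = 353 min
Availability = 353 / 426 * 100 = 82.9%

82.9%


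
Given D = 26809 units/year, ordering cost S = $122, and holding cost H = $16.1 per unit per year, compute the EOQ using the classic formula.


Formula: EOQ = sqrt(2 * D * S / H)
Numerator: 2 * 26809 * 122 = 6541396
2DS/H = 6541396 / 16.1 = 406297.9
EOQ = sqrt(406297.9) = 637.4 units

637.4 units


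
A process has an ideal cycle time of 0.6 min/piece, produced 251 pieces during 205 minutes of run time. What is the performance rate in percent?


Formula: Performance = (Ideal CT * Total Count) / Run Time * 100
Ideal output time = 0.6 * 251 = 150.6 min
Performance = 150.6 / 205 * 100 = 73.5%

73.5%


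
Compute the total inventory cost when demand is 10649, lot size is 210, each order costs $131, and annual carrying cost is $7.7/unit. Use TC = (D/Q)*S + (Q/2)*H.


TC = 10649/210 * 131 + 210/2 * 7.7

$7451.45


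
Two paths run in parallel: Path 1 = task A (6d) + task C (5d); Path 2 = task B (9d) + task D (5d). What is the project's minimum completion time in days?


Path 1 = 6 + 5 = 11 days
Path 2 = 9 + 5 = 14 days
Duration = max(11, 14) = 14 days

14 days


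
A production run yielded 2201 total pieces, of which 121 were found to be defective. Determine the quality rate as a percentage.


Formula: Quality Rate = Good Pieces / Total Pieces * 100
Good pieces = 2201 - 121 = 2080
QR = 2080 / 2201 * 100 = 94.5%

94.5%


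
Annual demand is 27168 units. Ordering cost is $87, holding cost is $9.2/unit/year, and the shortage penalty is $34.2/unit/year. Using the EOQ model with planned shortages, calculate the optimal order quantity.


Formula: EOQ* = sqrt(2DS/H) * sqrt((H+P)/P)
Base EOQ = sqrt(2*27168*87/9.2) = 716.82 units
Correction = sqrt((9.2+34.2)/34.2) = 1.1265
EOQ* = 716.82 * 1.1265 = 807.5 units

807.5 units


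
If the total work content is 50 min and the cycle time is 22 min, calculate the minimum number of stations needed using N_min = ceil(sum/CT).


Formula: N_min = ceil(Sum of Task Times / Cycle Time)
N_min = ceil(50 min / 22 min) = ceil(2.2727)
N_min = 3 stations

3


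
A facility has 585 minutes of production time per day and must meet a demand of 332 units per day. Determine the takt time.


Formula: Takt Time = Available Production Time / Customer Demand
Takt = 585 min/day / 332 units/day
Takt = 1.76 min/unit

1.76 min/unit


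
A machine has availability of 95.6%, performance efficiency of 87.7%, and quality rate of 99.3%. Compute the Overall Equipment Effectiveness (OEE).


Formula: OEE = Availability * Performance * Quality / 10000
A * P = 95.6% * 87.7% / 100 = 83.84%
OEE = 83.84% * 99.3% / 100 = 83.3%

83.3%


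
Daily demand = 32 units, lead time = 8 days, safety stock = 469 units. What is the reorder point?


Formula: ROP = (Daily Demand * Lead Time) + Safety Stock
Demand during lead time = 32 * 8 = 256 units
ROP = 256 + 469 = 725 units

725 units


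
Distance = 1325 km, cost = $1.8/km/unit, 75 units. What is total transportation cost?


TC = dist * cost * units = 1325 * 1.8 * 75 = $178875.00

$178875.00


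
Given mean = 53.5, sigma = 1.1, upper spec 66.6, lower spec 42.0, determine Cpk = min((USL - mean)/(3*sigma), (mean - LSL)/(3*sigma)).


Cpu = (66.6 - 53.5) / (3 * 1.1) = 3.97
Cpl = (53.5 - 42.0) / (3 * 1.1) = 3.48
Cpk = min(3.97, 3.48) = 3.48

3.48


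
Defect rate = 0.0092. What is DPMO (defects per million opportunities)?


DPMO = defect_rate * 1000000 = 0.0092 * 1000000

9200


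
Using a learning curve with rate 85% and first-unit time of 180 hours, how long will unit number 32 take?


Formula: T_n = T_1 * (learning_rate)^(log2(n)) where learning_rate = rate/100
Doublings = log2(32) = 5
T_n = 180 * 0.85^5
T_n = 180 * 0.4437 = 79.9 hours

79.9 hours


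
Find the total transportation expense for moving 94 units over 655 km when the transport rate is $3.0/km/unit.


TC = dist * cost * units = 655 * 3.0 * 94 = $184710.00

$184710.00


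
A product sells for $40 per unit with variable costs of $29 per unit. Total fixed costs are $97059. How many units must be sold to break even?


Formula: BEQ = Fixed Costs / (Price - Variable Cost)
Contribution margin = $40 - $29 = $11/unit
BEQ = ceil($97059 / $11/unit) = ceil(8823.55) = 8824 units

8824 units


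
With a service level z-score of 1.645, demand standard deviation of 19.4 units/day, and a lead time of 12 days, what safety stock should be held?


Formula: SS = z * sigma_d * sqrt(LT)
sqrt(LT) = sqrt(12) = 3.4641
SS = 1.645 * 19.4 * 3.4641
SS = 110.5 units

110.5 units


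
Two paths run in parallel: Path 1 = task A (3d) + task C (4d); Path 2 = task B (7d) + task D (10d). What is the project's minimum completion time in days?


Path 1 = 3 + 4 = 7 days
Path 2 = 7 + 10 = 17 days
Duration = max(7, 17) = 17 days

17 days


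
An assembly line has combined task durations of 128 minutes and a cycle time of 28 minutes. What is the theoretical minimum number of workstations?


Formula: N_min = ceil(Sum of Task Times / Cycle Time)
N_min = ceil(128 min / 28 min) = ceil(4.5714)
N_min = 5 stations

5


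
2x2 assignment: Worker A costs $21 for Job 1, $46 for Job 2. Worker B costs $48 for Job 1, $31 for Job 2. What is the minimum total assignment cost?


Option 1: A->1 + B->2 = $21 + $31 = $52
Option 2: A->2 + B->1 = $46 + $48 = $94
Min cost = min($52, $94) = $52

$52


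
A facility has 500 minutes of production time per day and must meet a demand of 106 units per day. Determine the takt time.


Formula: Takt Time = Available Production Time / Customer Demand
Takt = 500 min/day / 106 units/day
Takt = 4.72 min/unit

4.72 min/unit


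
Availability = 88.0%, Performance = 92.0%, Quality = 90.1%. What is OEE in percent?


Formula: OEE = Availability * Performance * Quality / 10000
A * P = 88.0% * 92.0% / 100 = 80.96%
OEE = 80.96% * 90.1% / 100 = 72.9%

72.9%


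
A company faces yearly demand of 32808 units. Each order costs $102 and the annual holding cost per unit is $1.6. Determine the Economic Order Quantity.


Formula: EOQ = sqrt(2 * D * S / H)
Numerator: 2 * 32808 * 102 = 6692832
2DS/H = 6692832 / 1.6 = 4183020.0
EOQ = sqrt(4183020.0) = 2045.2 units

2045.2 units


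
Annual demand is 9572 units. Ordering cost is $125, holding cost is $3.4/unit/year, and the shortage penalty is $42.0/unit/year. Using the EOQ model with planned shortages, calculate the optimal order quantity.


Formula: EOQ* = sqrt(2DS/H) * sqrt((H+P)/P)
Base EOQ = sqrt(2*9572*125/3.4) = 838.94 units
Correction = sqrt((3.4+42.0)/42.0) = 1.03969
EOQ* = 838.94 * 1.03969 = 872.2 units

872.2 units


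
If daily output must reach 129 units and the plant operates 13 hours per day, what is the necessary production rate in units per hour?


Formula: Production Rate = Daily Demand / Available Hours
Rate = 129 units/day / 13 hours/day
Rate = 9.9 units/hour

9.9 units/hour


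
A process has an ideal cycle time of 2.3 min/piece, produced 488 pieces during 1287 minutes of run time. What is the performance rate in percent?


Formula: Performance = (Ideal CT * Total Count) / Run Time * 100
Ideal output time = 2.3 * 488 = 1122.4 min
Performance = 1122.4 / 1287 * 100 = 87.2%

87.2%


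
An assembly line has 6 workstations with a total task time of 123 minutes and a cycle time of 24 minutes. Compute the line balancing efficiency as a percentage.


Formula: Efficiency = Sum of Task Times / (N_stations * CT) * 100
Total station capacity = 6 stations * 24 min = 144 min
Efficiency = 123 / 144 * 100 = 85.4%

85.4%


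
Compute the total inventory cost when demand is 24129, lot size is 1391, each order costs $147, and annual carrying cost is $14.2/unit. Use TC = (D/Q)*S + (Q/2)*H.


TC = 24129/1391 * 147 + 1391/2 * 14.2

$12426.04


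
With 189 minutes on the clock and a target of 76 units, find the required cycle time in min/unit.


Formula: CT = Available Time / Number of Units
CT = 189 min / 76 units
CT = 2.49 min/unit

2.49 min/unit


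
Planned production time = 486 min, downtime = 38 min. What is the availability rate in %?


Formula: Availability = (Planned Time - Downtime) / Planned Time * 100
Uptime = 486 - 38 = 448 min
Availability = 448 / 486 * 100 = 92.2%

92.2%


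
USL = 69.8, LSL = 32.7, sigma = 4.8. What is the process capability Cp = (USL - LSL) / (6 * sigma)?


Cp = (69.8 - 32.7) / (6 * 4.8)

1.29


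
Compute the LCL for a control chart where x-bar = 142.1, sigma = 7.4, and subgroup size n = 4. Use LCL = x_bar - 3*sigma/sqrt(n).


LCL = 142.1 - 3 * 7.4 / sqrt(4)

131.0


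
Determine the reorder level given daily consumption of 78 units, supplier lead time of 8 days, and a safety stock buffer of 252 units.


Formula: ROP = (Daily Demand * Lead Time) + Safety Stock
Demand during lead time = 78 * 8 = 624 units
ROP = 624 + 252 = 876 units

876 units


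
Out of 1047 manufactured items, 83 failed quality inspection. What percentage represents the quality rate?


Formula: Quality Rate = Good Pieces / Total Pieces * 100
Good pieces = 1047 - 83 = 964
QR = 964 / 1047 * 100 = 92.1%

92.1%


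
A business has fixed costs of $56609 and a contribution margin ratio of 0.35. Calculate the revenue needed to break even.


Formula: BER = Fixed Costs / Contribution Margin Ratio
BER = $56609 / 0.35
BER = $161740.00 (to the nearest cent)

$161740.00


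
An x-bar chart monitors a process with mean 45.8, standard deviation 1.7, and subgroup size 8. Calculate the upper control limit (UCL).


UCL = 45.8 + 3 * 1.7 / sqrt(8)

47.6


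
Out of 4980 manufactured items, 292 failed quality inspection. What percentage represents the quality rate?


Formula: Quality Rate = Good Pieces / Total Pieces * 100
Good pieces = 4980 - 292 = 4688
QR = 4688 / 4980 * 100 = 94.1%

94.1%


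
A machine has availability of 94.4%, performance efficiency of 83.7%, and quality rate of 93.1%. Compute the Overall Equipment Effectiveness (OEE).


Formula: OEE = Availability * Performance * Quality / 10000
A * P = 94.4% * 83.7% / 100 = 79.01%
OEE = 79.01% * 93.1% / 100 = 73.6%

73.6%


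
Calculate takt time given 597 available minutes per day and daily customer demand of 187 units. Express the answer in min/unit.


Formula: Takt Time = Available Production Time / Customer Demand
Takt = 597 min/day / 187 units/day
Takt = 3.19 min/unit

3.19 min/unit


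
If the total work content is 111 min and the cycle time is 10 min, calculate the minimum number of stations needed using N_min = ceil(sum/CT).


Formula: N_min = ceil(Sum of Task Times / Cycle Time)
N_min = ceil(111 min / 10 min) = ceil(11.1)
N_min = 12 stations

12


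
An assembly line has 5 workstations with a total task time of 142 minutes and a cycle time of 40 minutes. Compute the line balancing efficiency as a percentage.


Formula: Efficiency = Sum of Task Times / (N_stations * CT) * 100
Total station capacity = 5 stations * 40 min = 200 min
Efficiency = 142 / 200 * 100 = 71.0%

71.0%


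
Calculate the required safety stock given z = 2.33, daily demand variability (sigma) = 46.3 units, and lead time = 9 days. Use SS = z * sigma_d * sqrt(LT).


Formula: SS = z * sigma_d * sqrt(LT)
sqrt(LT) = sqrt(9) = 3.0
SS = 2.33 * 46.3 * 3.0
SS = 323.6 units

323.6 units


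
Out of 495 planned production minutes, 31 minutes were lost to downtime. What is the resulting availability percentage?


Formula: Availability = (Planned Time - Downtime) / Planned Time * 100
Uptime = 495 - 31 = 464 min
Availability = 464 / 495 * 100 = 93.7%

93.7%


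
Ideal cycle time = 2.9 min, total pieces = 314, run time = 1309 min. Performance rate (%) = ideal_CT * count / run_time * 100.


Formula: Performance = (Ideal CT * Total Count) / Run Time * 100
Ideal output time = 2.9 * 314 = 910.6 min
Performance = 910.6 / 1309 * 100 = 69.6%

69.6%


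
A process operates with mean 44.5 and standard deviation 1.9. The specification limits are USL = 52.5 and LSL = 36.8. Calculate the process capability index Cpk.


Cpu = (52.5 - 44.5) / (3 * 1.9) = 1.4
Cpl = (44.5 - 36.8) / (3 * 1.9) = 1.35
Cpk = min(1.4, 1.35) = 1.35

1.35


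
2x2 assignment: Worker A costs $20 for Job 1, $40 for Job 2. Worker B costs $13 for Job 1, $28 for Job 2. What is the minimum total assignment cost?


Option 1: A->1 + B->2 = $20 + $28 = $48
Option 2: A->2 + B->1 = $40 + $13 = $53
Min cost = min($48, $53) = $48

$48


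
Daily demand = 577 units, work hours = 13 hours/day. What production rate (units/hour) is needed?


Formula: Production Rate = Daily Demand / Available Hours
Rate = 577 units/day / 13 hours/day
Rate = 44.4 units/hour

44.4 units/hour


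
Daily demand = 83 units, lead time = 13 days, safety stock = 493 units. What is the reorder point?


Formula: ROP = (Daily Demand * Lead Time) + Safety Stock
Demand during lead time = 83 * 13 = 1079 units
ROP = 1079 + 493 = 1572 units

1572 units


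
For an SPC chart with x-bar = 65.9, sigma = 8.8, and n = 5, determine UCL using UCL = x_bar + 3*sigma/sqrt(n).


UCL = 65.9 + 3 * 8.8 / sqrt(5)

77.71


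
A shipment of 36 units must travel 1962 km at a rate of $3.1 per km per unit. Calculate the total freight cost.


TC = dist * cost * units = 1962 * 3.1 * 36 = $218959.20

$218959.20


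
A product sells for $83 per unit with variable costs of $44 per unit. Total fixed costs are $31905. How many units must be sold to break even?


Formula: BEQ = Fixed Costs / (Price - Variable Cost)
Contribution margin = $83 - $44 = $39/unit
BEQ = ceil($31905 / $39/unit) = ceil(818.08) = 819 units

819 units


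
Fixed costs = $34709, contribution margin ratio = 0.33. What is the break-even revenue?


Formula: BER = Fixed Costs / Contribution Margin Ratio
BER = $34709 / 0.33
BER = $105178.79 (to the nearest cent)

$105178.79


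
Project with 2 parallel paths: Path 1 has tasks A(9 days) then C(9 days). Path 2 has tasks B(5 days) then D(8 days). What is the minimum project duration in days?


Path 1 = 9 + 9 = 18 days
Path 2 = 5 + 8 = 13 days
Duration = max(18, 13) = 18 days

18 days


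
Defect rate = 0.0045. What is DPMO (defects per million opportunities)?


DPMO = defect_rate * 1000000 = 0.0045 * 1000000

4500


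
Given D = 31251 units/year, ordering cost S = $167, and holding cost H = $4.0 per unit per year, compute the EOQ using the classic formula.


Formula: EOQ = sqrt(2 * D * S / H)
Numerator: 2 * 31251 * 167 = 10437834
2DS/H = 10437834 / 4.0 = 2609458.5
EOQ = sqrt(2609458.5) = 1615.4 units

1615.4 units


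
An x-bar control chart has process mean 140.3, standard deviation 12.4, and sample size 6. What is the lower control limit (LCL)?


LCL = 140.3 - 3 * 12.4 / sqrt(6)

125.11


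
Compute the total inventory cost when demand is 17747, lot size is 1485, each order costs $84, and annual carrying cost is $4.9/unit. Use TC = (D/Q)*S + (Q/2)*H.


TC = 17747/1485 * 84 + 1485/2 * 4.9

$4642.12


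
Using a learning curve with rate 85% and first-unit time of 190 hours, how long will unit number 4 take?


Formula: T_n = T_1 * (learning_rate)^(log2(n)) where learning_rate = rate/100
Doublings = log2(4) = 2
T_n = 190 * 0.85^2
T_n = 190 * 0.7225 = 137.3 hours

137.3 hours


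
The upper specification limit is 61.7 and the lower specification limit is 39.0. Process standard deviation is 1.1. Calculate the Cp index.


Cp = (61.7 - 39.0) / (6 * 1.1)

3.44


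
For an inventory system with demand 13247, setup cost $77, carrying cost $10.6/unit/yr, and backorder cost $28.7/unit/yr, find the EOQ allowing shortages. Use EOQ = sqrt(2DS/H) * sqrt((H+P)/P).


Formula: EOQ* = sqrt(2DS/H) * sqrt((H+P)/P)
Base EOQ = sqrt(2*13247*77/10.6) = 438.7 units
Correction = sqrt((10.6+28.7)/28.7) = 1.17019
EOQ* = 438.7 * 1.17019 = 513.4 units

513.4 units


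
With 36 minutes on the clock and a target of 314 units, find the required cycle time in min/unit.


Formula: CT = Available Time / Number of Units
CT = 36 min / 314 units
CT = 0.11 min/unit

0.11 min/unit


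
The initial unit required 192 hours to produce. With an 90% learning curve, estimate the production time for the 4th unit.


Formula: T_n = T_1 * (learning_rate)^(log2(n)) where learning_rate = rate/100
Doublings = log2(4) = 2
T_n = 192 * 0.9^2
T_n = 192 * 0.81 = 155.5 hours

155.5 hours


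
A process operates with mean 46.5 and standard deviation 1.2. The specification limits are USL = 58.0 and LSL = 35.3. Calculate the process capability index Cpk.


Cpu = (58.0 - 46.5) / (3 * 1.2) = 3.19
Cpl = (46.5 - 35.3) / (3 * 1.2) = 3.11
Cpk = min(3.19, 3.11) = 3.11

3.11


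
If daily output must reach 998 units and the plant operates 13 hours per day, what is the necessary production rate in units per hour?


Formula: Production Rate = Daily Demand / Available Hours
Rate = 998 units/day / 13 hours/day
Rate = 76.8 units/hour

76.8 units/hour


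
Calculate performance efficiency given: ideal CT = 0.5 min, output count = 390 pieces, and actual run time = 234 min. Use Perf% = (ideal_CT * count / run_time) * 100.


Formula: Performance = (Ideal CT * Total Count) / Run Time * 100
Ideal output time = 0.5 * 390 = 195.0 min
Performance = 195.0 / 234 * 100 = 83.3%

83.3%


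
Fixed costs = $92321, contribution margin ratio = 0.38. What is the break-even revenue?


Formula: BER = Fixed Costs / Contribution Margin Ratio
BER = $92321 / 0.38
BER = $242950.00 (to the nearest cent)

$242950.00


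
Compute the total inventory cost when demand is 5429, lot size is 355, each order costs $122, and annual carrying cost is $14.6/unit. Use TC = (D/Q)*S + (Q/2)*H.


TC = 5429/355 * 122 + 355/2 * 14.6

$4457.24


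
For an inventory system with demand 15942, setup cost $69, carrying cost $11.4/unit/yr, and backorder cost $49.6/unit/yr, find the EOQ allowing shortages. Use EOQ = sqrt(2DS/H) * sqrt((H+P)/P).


Formula: EOQ* = sqrt(2DS/H) * sqrt((H+P)/P)
Base EOQ = sqrt(2*15942*69/11.4) = 439.3 units
Correction = sqrt((11.4+49.6)/49.6) = 1.10898
EOQ* = 439.3 * 1.10898 = 487.2 units

487.2 units


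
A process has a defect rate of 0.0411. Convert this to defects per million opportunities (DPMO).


DPMO = defect_rate * 1000000 = 0.0411 * 1000000

41100


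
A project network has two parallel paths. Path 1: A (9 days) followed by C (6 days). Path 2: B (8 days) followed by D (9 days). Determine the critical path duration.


Path 1 = 9 + 6 = 15 days
Path 2 = 8 + 9 = 17 days
Duration = max(15, 17) = 17 days

17 days


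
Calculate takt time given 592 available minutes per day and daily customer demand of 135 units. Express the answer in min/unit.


Formula: Takt Time = Available Production Time / Customer Demand
Takt = 592 min/day / 135 units/day
Takt = 4.39 min/unit

4.39 min/unit


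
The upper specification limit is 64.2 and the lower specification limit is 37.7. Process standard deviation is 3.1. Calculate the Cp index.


Cp = (64.2 - 37.7) / (6 * 3.1)

1.42


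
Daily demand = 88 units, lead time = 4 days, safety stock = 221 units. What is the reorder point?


Formula: ROP = (Daily Demand * Lead Time) + Safety Stock
Demand during lead time = 88 * 4 = 352 units
ROP = 352 + 221 = 573 units

573 units


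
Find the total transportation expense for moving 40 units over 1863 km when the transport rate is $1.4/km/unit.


TC = dist * cost * units = 1863 * 1.4 * 40 = $104328.00

$104328.00


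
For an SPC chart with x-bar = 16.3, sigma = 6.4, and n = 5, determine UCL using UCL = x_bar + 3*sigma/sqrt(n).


UCL = 16.3 + 3 * 6.4 / sqrt(5)

24.89


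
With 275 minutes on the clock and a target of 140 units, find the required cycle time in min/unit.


Formula: CT = Available Time / Number of Units
CT = 275 min / 140 units
CT = 1.96 min/unit

1.96 min/unit


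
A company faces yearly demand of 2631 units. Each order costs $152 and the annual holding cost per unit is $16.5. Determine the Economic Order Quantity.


Formula: EOQ = sqrt(2 * D * S / H)
Numerator: 2 * 2631 * 152 = 799824
2DS/H = 799824 / 16.5 = 48474.2
EOQ = sqrt(48474.2) = 220.2 units

220.2 units


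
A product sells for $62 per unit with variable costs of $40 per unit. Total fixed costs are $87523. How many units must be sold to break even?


Formula: BEQ = Fixed Costs / (Price - Variable Cost)
Contribution margin = $62 - $40 = $22/unit
BEQ = ceil($87523 / $22/unit) = ceil(3978.32) = 3979 units

3979 units


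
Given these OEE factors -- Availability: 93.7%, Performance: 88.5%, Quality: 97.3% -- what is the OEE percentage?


Formula: OEE = Availability * Performance * Quality / 10000
A * P = 93.7% * 88.5% / 100 = 82.92%
OEE = 82.92% * 97.3% / 100 = 80.7%

80.7%


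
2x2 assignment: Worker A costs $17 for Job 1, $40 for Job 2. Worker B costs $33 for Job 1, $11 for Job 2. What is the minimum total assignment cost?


Option 1: A->1 + B->2 = $17 + $11 = $28
Option 2: A->2 + B->1 = $40 + $33 = $73
Min cost = min($28, $73) = $28

$28


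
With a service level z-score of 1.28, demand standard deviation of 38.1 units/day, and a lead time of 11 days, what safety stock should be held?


Formula: SS = z * sigma_d * sqrt(LT)
sqrt(LT) = sqrt(11) = 3.3166
SS = 1.28 * 38.1 * 3.3166
SS = 161.7 units

161.7 units


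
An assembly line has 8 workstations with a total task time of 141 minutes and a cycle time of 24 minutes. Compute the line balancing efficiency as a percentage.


Formula: Efficiency = Sum of Task Times / (N_stations * CT) * 100
Total station capacity = 8 stations * 24 min = 192 min
Efficiency = 141 / 192 * 100 = 73.4%

73.4%


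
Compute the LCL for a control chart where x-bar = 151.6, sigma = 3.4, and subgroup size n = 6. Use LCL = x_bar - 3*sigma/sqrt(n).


LCL = 151.6 - 3 * 3.4 / sqrt(6)

147.44


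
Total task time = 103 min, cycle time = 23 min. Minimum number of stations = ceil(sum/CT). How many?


Formula: N_min = ceil(Sum of Task Times / Cycle Time)
N_min = ceil(103 min / 23 min) = ceil(4.4783)
N_min = 5 stations

5


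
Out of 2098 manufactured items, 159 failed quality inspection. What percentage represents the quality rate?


Formula: Quality Rate = Good Pieces / Total Pieces * 100
Good pieces = 2098 - 159 = 1939
QR = 1939 / 2098 * 100 = 92.4%

92.4%


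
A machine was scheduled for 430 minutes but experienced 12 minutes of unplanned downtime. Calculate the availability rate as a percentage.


Formula: Availability = (Planned Time - Downtime) / Planned Time * 100
Uptime = 430 - 12 = 418 min
Availability = 418 / 430 * 100 = 97.2%

97.2%


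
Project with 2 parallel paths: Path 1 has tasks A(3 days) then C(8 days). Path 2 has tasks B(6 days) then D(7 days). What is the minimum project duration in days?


Path 1 = 3 + 8 = 11 days
Path 2 = 6 + 7 = 13 days
Duration = max(11, 13) = 13 days

13 days


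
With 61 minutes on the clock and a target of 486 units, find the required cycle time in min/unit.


Formula: CT = Available Time / Number of Units
CT = 61 min / 486 units
CT = 0.13 min/unit

0.13 min/unit


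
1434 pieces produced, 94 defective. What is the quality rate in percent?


Formula: Quality Rate = Good Pieces / Total Pieces * 100
Good pieces = 1434 - 94 = 1340
QR = 1340 / 1434 * 100 = 93.4%

93.4%


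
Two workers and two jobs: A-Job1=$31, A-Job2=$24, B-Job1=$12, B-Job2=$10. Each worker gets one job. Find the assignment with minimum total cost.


Option 1: A->1 + B->2 = $31 + $10 = $41
Option 2: A->2 + B->1 = $24 + $12 = $36
Min cost = min($41, $36) = $36

$36


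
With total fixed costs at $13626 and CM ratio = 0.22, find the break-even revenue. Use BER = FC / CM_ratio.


Formula: BER = Fixed Costs / Contribution Margin Ratio
BER = $13626 / 0.22
BER = $61936.36 (to the nearest cent)

$61936.36


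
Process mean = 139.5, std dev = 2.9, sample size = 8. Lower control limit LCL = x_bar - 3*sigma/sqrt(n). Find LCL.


LCL = 139.5 - 3 * 2.9 / sqrt(8)

136.42


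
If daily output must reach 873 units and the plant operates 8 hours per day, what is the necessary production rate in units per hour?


Formula: Production Rate = Daily Demand / Available Hours
Rate = 873 units/day / 8 hours/day
Rate = 109.1 units/hour

109.1 units/hour


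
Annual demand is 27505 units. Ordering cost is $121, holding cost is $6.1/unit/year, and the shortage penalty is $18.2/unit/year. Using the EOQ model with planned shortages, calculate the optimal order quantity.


Formula: EOQ* = sqrt(2DS/H) * sqrt((H+P)/P)
Base EOQ = sqrt(2*27505*121/6.1) = 1044.6 units
Correction = sqrt((6.1+18.2)/18.2) = 1.15549
EOQ* = 1044.6 * 1.15549 = 1207.0 units

1207.0 units


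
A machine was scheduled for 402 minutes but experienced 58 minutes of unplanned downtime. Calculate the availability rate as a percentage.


Formula: Availability = (Planned Time - Downtime) / Planned Time * 100
Uptime = 402 - 58 = 344 min
Availability = 344 / 402 * 100 = 85.6%

85.6%


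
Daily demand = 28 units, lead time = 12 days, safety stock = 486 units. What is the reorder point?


Formula: ROP = (Daily Demand * Lead Time) + Safety Stock
Demand during lead time = 28 * 12 = 336 units
ROP = 336 + 486 = 822 units

822 units


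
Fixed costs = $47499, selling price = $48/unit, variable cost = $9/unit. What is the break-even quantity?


Formula: BEQ = Fixed Costs / (Price - Variable Cost)
Contribution margin = $48 - $9 = $39/unit
BEQ = ceil($47499 / $39/unit) = ceil(1217.92) = 1218 units

1218 units


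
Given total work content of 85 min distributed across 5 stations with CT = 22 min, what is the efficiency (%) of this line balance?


Formula: Efficiency = Sum of Task Times / (N_stations * CT) * 100
Total station capacity = 5 stations * 22 min = 110 min
Efficiency = 85 / 110 * 100 = 77.3%

77.3%


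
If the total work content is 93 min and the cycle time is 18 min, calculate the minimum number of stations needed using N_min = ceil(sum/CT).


Formula: N_min = ceil(Sum of Task Times / Cycle Time)
N_min = ceil(93 min / 18 min) = ceil(5.1667)
N_min = 6 stations

6


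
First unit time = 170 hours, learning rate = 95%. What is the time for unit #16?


Formula: T_n = T_1 * (learning_rate)^(log2(n)) where learning_rate = rate/100
Doublings = log2(16) = 4
T_n = 170 * 0.95^4
T_n = 170 * 0.8145 = 138.5 hours

138.5 hours


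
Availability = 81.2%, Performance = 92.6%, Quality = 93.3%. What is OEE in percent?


Formula: OEE = Availability * Performance * Quality / 10000
A * P = 81.2% * 92.6% / 100 = 75.19%
OEE = 75.19% * 93.3% / 100 = 70.2%

70.2%


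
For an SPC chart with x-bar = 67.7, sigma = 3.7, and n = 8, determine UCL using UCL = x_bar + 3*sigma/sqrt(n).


UCL = 67.7 + 3 * 3.7 / sqrt(8)

71.62


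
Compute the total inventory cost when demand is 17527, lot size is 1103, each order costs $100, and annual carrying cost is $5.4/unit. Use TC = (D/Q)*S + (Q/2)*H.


TC = 17527/1103 * 100 + 1103/2 * 5.4

$4567.13


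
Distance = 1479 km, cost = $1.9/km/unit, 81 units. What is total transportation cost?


TC = dist * cost * units = 1479 * 1.9 * 81 = $227618.10

$227618.10


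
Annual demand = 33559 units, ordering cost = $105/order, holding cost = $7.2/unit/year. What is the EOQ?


Formula: EOQ = sqrt(2 * D * S / H)
Numerator: 2 * 33559 * 105 = 7047390
2DS/H = 7047390 / 7.2 = 978804.2
EOQ = sqrt(978804.2) = 989.3 units

989.3 units


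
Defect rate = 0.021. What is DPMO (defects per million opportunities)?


DPMO = defect_rate * 1000000 = 0.021 * 1000000

21000


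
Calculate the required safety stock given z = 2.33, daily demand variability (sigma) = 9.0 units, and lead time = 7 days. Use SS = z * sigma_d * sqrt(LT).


Formula: SS = z * sigma_d * sqrt(LT)
sqrt(LT) = sqrt(7) = 2.6458
SS = 2.33 * 9.0 * 2.6458
SS = 55.5 units

55.5 units


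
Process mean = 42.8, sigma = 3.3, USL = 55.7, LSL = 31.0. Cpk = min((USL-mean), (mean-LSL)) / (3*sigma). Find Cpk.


Cpu = (55.7 - 42.8) / (3 * 3.3) = 1.3
Cpl = (42.8 - 31.0) / (3 * 3.3) = 1.19
Cpk = min(1.3, 1.19) = 1.19

1.19


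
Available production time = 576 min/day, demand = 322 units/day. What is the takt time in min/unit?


Formula: Takt Time = Available Production Time / Customer Demand
Takt = 576 min/day / 322 units/day
Takt = 1.79 min/unit

1.79 min/unit


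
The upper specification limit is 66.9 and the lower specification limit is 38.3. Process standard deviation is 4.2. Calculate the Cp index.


Cp = (66.9 - 38.3) / (6 * 4.2)

1.13


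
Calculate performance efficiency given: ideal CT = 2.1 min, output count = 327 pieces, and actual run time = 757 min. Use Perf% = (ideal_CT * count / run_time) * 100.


Formula: Performance = (Ideal CT * Total Count) / Run Time * 100
Ideal output time = 2.1 * 327 = 686.7 min
Performance = 686.7 / 757 * 100 = 90.7%

90.7%


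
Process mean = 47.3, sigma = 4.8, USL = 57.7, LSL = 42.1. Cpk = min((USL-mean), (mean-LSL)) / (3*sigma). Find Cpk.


Cpu = (57.7 - 47.3) / (3 * 4.8) = 0.72
Cpl = (47.3 - 42.1) / (3 * 4.8) = 0.36
Cpk = min(0.72, 0.36) = 0.36

0.36


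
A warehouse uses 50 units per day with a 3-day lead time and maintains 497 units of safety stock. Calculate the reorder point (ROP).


Formula: ROP = (Daily Demand * Lead Time) + Safety Stock
Demand during lead time = 50 * 3 = 150 units
ROP = 150 + 497 = 647 units

647 units


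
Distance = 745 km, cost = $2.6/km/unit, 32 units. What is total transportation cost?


TC = dist * cost * units = 745 * 2.6 * 32 = $61984.00

$61984.00


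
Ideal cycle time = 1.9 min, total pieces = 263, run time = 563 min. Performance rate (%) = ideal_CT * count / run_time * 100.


Formula: Performance = (Ideal CT * Total Count) / Run Time * 100
Ideal output time = 1.9 * 263 = 499.7 min
Performance = 499.7 / 563 * 100 = 88.8%

88.8%


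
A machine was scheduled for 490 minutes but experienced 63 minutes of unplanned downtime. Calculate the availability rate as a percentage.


Formula: Availability = (Planned Time - Downtime) / Planned Time * 100
Uptime = 490 - 63 = 427 min
Availability = 427 / 490 * 100 = 87.1%

87.1%


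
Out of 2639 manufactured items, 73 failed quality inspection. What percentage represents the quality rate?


Formula: Quality Rate = Good Pieces / Total Pieces * 100
Good pieces = 2639 - 73 = 2566
QR = 2566 / 2639 * 100 = 97.2%

97.2%


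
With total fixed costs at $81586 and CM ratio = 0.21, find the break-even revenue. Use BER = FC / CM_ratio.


Formula: BER = Fixed Costs / Contribution Margin Ratio
BER = $81586 / 0.21
BER = $388504.76 (to the nearest cent)

$388504.76


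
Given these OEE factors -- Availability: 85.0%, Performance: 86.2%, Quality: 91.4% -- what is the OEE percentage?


Formula: OEE = Availability * Performance * Quality / 10000
A * P = 85.0% * 86.2% / 100 = 73.27%
OEE = 73.27% * 91.4% / 100 = 67.0%

67.0%


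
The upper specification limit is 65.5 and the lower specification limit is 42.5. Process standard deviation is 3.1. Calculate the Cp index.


Cp = (65.5 - 42.5) / (6 * 3.1)

1.24


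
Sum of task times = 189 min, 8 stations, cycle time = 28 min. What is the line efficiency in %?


Formula: Efficiency = Sum of Task Times / (N_stations * CT) * 100
Total station capacity = 8 stations * 28 min = 224 min
Efficiency = 189 / 224 * 100 = 84.4%

84.4%


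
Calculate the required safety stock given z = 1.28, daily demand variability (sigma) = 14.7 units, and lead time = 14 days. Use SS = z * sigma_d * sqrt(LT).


Formula: SS = z * sigma_d * sqrt(LT)
sqrt(LT) = sqrt(14) = 3.7417
SS = 1.28 * 14.7 * 3.7417
SS = 70.4 units

70.4 units


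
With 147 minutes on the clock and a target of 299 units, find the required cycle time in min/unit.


Formula: CT = Available Time / Number of Units
CT = 147 min / 299 units
CT = 0.49 min/unit

0.49 min/unit


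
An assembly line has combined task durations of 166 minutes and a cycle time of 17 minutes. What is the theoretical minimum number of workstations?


Formula: N_min = ceil(Sum of Task Times / Cycle Time)
N_min = ceil(166 min / 17 min) = ceil(9.7647)
N_min = 10 stations

10


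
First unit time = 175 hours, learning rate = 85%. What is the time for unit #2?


Formula: T_n = T_1 * (learning_rate)^(log2(n)) where learning_rate = rate/100
Doublings = log2(2) = 1
T_n = 175 * 0.85^1
T_n = 175 * 0.85 = 148.8 hours

148.8 hours


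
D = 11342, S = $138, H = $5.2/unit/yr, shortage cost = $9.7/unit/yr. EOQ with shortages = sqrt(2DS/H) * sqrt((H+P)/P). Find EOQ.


Formula: EOQ* = sqrt(2DS/H) * sqrt((H+P)/P)
Base EOQ = sqrt(2*11342*138/5.2) = 775.89 units
Correction = sqrt((5.2+9.7)/9.7) = 1.23939
EOQ* = 775.89 * 1.23939 = 961.6 units

961.6 units


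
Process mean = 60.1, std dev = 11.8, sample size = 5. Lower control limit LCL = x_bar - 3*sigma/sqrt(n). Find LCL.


LCL = 60.1 - 3 * 11.8 / sqrt(5)

44.27


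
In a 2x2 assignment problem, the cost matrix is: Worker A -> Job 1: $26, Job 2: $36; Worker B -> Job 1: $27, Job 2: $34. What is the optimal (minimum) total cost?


Option 1: A->1 + B->2 = $26 + $34 = $60
Option 2: A->2 + B->1 = $36 + $27 = $63
Min cost = min($60, $63) = $60

$60


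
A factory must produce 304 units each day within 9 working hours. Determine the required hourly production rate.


Formula: Production Rate = Daily Demand / Available Hours
Rate = 304 units/day / 9 hours/day
Rate = 33.8 units/hour

33.8 units/hour


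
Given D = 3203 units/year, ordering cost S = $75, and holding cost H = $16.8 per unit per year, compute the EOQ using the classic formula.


Formula: EOQ = sqrt(2 * D * S / H)
Numerator: 2 * 3203 * 75 = 480450
2DS/H = 480450 / 16.8 = 28598.2
EOQ = sqrt(28598.2) = 169.1 units

169.1 units


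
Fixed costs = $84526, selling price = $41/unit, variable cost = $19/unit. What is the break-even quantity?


Formula: BEQ = Fixed Costs / (Price - Variable Cost)
Contribution margin = $41 - $19 = $22/unit
BEQ = ceil($84526 / $22/unit) = ceil(3842.09) = 3843 units

3843 units


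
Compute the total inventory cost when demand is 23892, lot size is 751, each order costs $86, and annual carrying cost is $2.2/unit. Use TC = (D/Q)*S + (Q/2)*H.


TC = 23892/751 * 86 + 751/2 * 2.2

$3562.07


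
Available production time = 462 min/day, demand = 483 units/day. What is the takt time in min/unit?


Formula: Takt Time = Available Production Time / Customer Demand
Takt = 462 min/day / 483 units/day
Takt = 0.96 min/unit

0.96 min/unit


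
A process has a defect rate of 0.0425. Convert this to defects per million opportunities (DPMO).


DPMO = defect_rate * 1000000 = 0.0425 * 1000000

42500


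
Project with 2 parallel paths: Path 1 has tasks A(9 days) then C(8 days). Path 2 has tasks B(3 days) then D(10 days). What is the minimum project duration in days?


Path 1 = 9 + 8 = 17 days
Path 2 = 3 + 10 = 13 days
Duration = max(17, 13) = 17 days

17 days


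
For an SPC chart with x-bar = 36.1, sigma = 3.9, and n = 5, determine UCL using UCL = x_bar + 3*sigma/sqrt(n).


UCL = 36.1 + 3 * 3.9 / sqrt(5)

41.33


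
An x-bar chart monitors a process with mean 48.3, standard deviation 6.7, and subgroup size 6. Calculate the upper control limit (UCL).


UCL = 48.3 + 3 * 6.7 / sqrt(6)

56.51


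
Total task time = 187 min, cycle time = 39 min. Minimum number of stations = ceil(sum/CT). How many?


Formula: N_min = ceil(Sum of Task Times / Cycle Time)
N_min = ceil(187 min / 39 min) = ceil(4.7949)
N_min = 5 stations

5


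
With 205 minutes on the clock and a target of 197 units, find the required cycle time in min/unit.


Formula: CT = Available Time / Number of Units
CT = 205 min / 197 units
CT = 1.04 min/unit

1.04 min/unit


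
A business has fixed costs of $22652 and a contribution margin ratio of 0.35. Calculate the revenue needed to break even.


Formula: BER = Fixed Costs / Contribution Margin Ratio
BER = $22652 / 0.35
BER = $64720.00 (to the nearest cent)

$64720.00


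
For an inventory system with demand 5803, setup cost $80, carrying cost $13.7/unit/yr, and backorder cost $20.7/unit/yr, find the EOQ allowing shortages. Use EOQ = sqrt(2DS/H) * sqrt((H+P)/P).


Formula: EOQ* = sqrt(2DS/H) * sqrt((H+P)/P)
Base EOQ = sqrt(2*5803*80/13.7) = 260.33 units
Correction = sqrt((13.7+20.7)/20.7) = 1.28912
EOQ* = 260.33 * 1.28912 = 335.6 units

335.6 units


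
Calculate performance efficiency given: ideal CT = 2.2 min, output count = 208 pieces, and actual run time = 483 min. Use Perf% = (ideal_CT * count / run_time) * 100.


Formula: Performance = (Ideal CT * Total Count) / Run Time * 100
Ideal output time = 2.2 * 208 = 457.6 min
Performance = 457.6 / 483 * 100 = 94.7%

94.7%
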